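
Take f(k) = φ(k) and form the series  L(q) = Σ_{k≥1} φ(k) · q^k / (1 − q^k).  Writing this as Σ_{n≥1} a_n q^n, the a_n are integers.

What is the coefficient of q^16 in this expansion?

[q^16] φ(16)=8,φ(8)=4,φ(4)=2,φ(2)=1,φ(1)=1 ⇒ 16

a_16 = 16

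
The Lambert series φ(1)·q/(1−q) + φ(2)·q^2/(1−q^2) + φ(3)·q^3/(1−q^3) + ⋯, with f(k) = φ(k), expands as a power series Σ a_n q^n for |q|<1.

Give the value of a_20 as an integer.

d|20:{1,2,4,5,10,20}  Σφ=1+1+2+4+4+8=20

a_20 = 20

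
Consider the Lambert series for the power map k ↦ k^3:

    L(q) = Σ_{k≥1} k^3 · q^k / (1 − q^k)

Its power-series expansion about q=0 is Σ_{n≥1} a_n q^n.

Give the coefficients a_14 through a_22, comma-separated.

3096, 3528, 4681, 4914, 6813, 6860, 9198, 9632, 11988

n=14: 1·14 2·7 7·2 14·1  f→[1+8+343+2744]=3096
[q^15] f(15)=3375,f(5)=125,f(3)=27,f(1)=1 ⇒ 3528
n=16: 16·1 8·2 4·4 2·8 1·16  f→[4096+512+64+8+1]=4681
[q^17] f(17)=4913,f(1)=1 ⇒ 4914
q^18  k|18↦f(k): 1:1 2:8 3:27 6:216 9:729 18:5832  a_18=6813
q^19  k|19↦f(k): 19:6859 1:1  a_19=6860
q^20  k|20↦f(k): 20:8000 10:1000 5:125 4:64 2:8 1:1  a_20=9198
[q^21] f(21)=9261,f(7)=343,f(3)=27,f(1)=1 ⇒ 9632
d|22:{1,2,11,22}  Σf=1+8+1331+10648=11988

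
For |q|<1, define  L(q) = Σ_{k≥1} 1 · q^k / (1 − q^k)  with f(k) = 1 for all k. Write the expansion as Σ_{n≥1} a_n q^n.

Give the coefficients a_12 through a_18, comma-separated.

6, 2, 4, 4, 5, 2, 6

n=12: 1·12 2·6 3·4 4·3 6·2 12·1  f→[1+1+1+1+1+1]=6
[q^13] f(13)=1,f(1)=1 ⇒ 2
q^14  k|14↦f(k): 14:1 7:1 2:1 1:1  a_14=4
d|15:{1,3,5,15}  Σf=1+1+1+1=4
q^16  k|16↦f(k): 16:1 8:1 4:1 2:1 1:1  a_16=5
[q^17] f(17)=1,f(1)=1 ⇒ 2
q^18  k|18↦f(k): 1:1 2:1 3:1 6:1 9:1 18:1  a_18=6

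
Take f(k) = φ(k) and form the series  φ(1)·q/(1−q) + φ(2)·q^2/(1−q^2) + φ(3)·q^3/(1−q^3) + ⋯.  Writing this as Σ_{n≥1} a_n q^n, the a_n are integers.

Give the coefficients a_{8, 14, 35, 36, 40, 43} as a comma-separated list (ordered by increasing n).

[q^8] φ(1)=1,φ(2)=1,φ(4)=2,φ(8)=4 ⇒ 8
n=14: 1·14 2·7 7·2 14·1  φ→[1+1+6+6]=14
d|35:{1,5,7,35}  Σφ=1+4+6+24=35
n=36: 1·36 2·18 3·12 4·9 6·6 9·4 12·3 18·2 36·1  φ→[1+1+2+2+2+6+4+6+12]=36
q^40  k|40↦φ(k): 1:1 2:1 4:2 5:4 8:4 10:4 20:8 40:16  a_40=40
n=43: 43·1 1·43  φ→[42+1]=43

8, 14, 35, 36, 40, 43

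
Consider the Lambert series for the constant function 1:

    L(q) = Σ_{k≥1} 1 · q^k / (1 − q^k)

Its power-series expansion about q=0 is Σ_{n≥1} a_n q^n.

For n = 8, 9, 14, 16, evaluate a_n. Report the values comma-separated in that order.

4, 3, 4, 5

d|8:{1,2,4,8}  Σf=1+1+1+1=4
q^9  k|9↦f(k): 1:1 3:1 9:1  a_9=3
d|14:{1,2,7,14}  Σf=1+1+1+1=4
d|16:{1,2,4,8,16}  Σf=1+1+1+1+1=5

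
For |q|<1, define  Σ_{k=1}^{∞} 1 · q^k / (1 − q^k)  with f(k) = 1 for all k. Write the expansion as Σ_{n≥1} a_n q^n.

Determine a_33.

q^33  k|33↦f(k): 33:1 11:1 3:1 1:1  a_33=4

a_33 = 4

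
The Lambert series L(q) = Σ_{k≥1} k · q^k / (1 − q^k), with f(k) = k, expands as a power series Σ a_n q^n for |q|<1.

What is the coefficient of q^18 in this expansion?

a_18 = 39

n=18: 1·18 2·9 3·6 6·3 9·2 18·1  f→[1+2+3+6+9+18]=39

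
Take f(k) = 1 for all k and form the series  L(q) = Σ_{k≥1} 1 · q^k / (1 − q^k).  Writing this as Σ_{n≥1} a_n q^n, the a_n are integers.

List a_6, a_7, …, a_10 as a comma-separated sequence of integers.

n=6: 6·1 3·2 2·3 1·6  f→[1+1+1+1]=4
n=7: 1·7 7·1  f→[1+1]=2
n=8: 8·1 4·2 2·4 1·8  f→[1+1+1+1]=4
n=9: 1·9 3·3 9·1  f→[1+1+1]=3
n=10: 10·1 5·2 2·5 1·10  f→[1+1+1+1]=4

4, 2, 4, 3, 4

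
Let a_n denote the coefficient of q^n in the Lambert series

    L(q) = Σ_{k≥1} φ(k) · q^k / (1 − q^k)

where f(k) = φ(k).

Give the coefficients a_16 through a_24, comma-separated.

[q^16] φ(1)=1,φ(2)=1,φ(4)=2,φ(8)=4,φ(16)=8 ⇒ 16
q^17  k|17↦φ(k): 1:1 17:16  a_17=17
q^18  k|18↦φ(k): 18:6 9:6 6:2 3:2 2:1 1:1  a_18=18
q^19  k|19↦φ(k): 1:1 19:18  a_19=19
[q^20] φ(1)=1,φ(2)=1,φ(4)=2,φ(5)=4,φ(10)=4,φ(20)=8 ⇒ 20
[q^21] φ(1)=1,φ(3)=2,φ(7)=6,φ(21)=12 ⇒ 21
q^22  k|22↦φ(k): 22:10 11:10 2:1 1:1  a_22=22
q^23  k|23↦φ(k): 23:22 1:1  a_23=23
d|24:{1,2,3,4,6,8,12,24}  Σφ=1+1+2+2+2+4+4+8=24

16, 17, 18, 19, 20, 21, 22, 23, 24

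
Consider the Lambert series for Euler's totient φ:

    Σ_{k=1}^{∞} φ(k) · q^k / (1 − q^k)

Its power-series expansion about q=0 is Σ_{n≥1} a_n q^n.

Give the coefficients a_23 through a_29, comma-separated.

d|23:{23,1}  Σφ=22+1=23
q^24  k|24↦φ(k): 1:1 2:1 3:2 4:2 6:2 8:4 12:4 24:8  a_24=24
n=25: 25·1 5·5 1·25  φ→[20+4+1]=25
q^26  k|26↦φ(k): 1:1 2:1 13:12 26:12  a_26=26
[q^27] φ(27)=18,φ(9)=6,φ(3)=2,φ(1)=1 ⇒ 27
n=28: 1·28 2·14 4·7 7·4 14·2 28·1  φ→[1+1+2+6+6+12]=28
q^29  k|29↦φ(k): 29:28 1:1  a_29=29

23, 24, 25, 26, 27, 28, 29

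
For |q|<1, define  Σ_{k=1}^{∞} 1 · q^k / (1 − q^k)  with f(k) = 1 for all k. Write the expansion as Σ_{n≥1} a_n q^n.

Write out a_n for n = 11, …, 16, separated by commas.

2, 6, 2, 4, 4, 5

[q^11] f(1)=1,f(11)=1 ⇒ 2
[q^12] f(1)=1,f(2)=1,f(3)=1,f(4)=1,f(6)=1,f(12)=1 ⇒ 6
q^13  k|13↦f(k): 1:1 13:1  a_13=2
[q^14] f(14)=1,f(7)=1,f(2)=1,f(1)=1 ⇒ 4
n=15: 1·15 3·5 5·3 15·1  f→[1+1+1+1]=4
d|16:{1,2,4,8,16}  Σf=1+1+1+1+1=5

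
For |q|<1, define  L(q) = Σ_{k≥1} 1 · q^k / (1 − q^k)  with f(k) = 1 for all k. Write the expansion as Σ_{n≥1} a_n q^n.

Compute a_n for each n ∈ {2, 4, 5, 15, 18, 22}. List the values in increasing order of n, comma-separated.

2, 3, 2, 4, 6, 4

[q^2] f(2)=1,f(1)=1 ⇒ 2
[q^4] f(4)=1,f(2)=1,f(1)=1 ⇒ 3
[q^5] f(5)=1,f(1)=1 ⇒ 2
[q^15] f(1)=1,f(3)=1,f(5)=1,f(15)=1 ⇒ 4
q^18  k|18↦f(k): 18:1 9:1 6:1 3:1 2:1 1:1  a_18=6
[q^22] f(1)=1,f(2)=1,f(11)=1,f(22)=1 ⇒ 4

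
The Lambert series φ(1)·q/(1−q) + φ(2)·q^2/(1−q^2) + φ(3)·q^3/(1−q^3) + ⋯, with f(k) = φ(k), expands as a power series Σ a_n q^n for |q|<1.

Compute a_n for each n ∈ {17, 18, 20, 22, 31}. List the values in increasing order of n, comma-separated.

n=17: 1·17 17·1  φ→[1+16]=17
[q^18] φ(18)=6,φ(9)=6,φ(6)=2,φ(3)=2,φ(2)=1,φ(1)=1 ⇒ 18
[q^20] φ(1)=1,φ(2)=1,φ(4)=2,φ(5)=4,φ(10)=4,φ(20)=8 ⇒ 20
n=22: 1·22 2·11 11·2 22·1  φ→[1+1+10+10]=22
[q^31] φ(1)=1,φ(31)=30 ⇒ 31

17, 18, 20, 22, 31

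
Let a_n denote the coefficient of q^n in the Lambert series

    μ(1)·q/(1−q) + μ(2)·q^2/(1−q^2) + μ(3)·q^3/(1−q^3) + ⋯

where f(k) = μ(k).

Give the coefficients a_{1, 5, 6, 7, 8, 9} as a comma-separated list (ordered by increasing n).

d|1:{1}  Σμ=1=1
d|5:{1,5}  Σμ=1+(-1)=0
n=6: 6·1 3·2 2·3 1·6  μ→[1+(-1)+(-1)+1]=0
n=7: 1·7 7·1  μ→[1+(-1)]=0
n=8: 8·1 4·2 2·4 1·8  μ→[0+0+(-1)+1]=0
d|9:{9,3,1}  Σμ=0+(-1)+1=0

1, 0, 0, 0, 0, 0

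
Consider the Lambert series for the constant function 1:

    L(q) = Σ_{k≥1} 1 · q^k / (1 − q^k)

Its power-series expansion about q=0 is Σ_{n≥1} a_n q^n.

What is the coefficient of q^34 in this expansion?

a_34 = 4

n=34: 1·34 2·17 17·2 34·1  f→[1+1+1+1]=4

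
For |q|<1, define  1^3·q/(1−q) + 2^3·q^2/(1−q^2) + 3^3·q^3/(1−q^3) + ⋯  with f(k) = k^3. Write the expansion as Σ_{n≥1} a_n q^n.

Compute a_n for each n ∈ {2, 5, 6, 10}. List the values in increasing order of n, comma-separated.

[q^2] f(1)=1,f(2)=8 ⇒ 9
d|5:{5,1}  Σf=125+1=126
d|6:{6,3,2,1}  Σf=216+27+8+1=252
n=10: 10·1 5·2 2·5 1·10  f→[1000+125+8+1]=1134

9, 126, 252, 1134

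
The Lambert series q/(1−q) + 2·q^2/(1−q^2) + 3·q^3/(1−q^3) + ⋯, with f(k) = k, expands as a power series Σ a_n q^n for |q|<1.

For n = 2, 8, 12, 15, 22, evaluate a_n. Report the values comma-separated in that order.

3, 15, 28, 24, 36

d|2:{1,2}  Σf=1+2=3
n=8: 1·8 2·4 4·2 8·1  f→[1+2+4+8]=15
[q^12] f(1)=1,f(2)=2,f(3)=3,f(4)=4,f(6)=6,f(12)=12 ⇒ 28
d|15:{15,5,3,1}  Σf=15+5+3+1=24
q^22  k|22↦f(k): 22:22 11:11 2:2 1:1  a_22=36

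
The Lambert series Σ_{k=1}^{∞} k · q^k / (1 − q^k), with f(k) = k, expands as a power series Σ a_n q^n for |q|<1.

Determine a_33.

q^33  k|33↦f(k): 33:33 11:11 3:3 1:1  a_33=48

a_33 = 48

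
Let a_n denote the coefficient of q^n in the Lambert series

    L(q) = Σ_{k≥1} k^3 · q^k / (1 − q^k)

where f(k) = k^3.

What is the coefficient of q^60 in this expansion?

a_60 = 257544

q^60  k|60↦f(k): 1:1 2:8 3:27 4:64 5:125 6:216 10:1000 12:1728 15:3375 20:8000 30:27000 60:216000  a_60=257544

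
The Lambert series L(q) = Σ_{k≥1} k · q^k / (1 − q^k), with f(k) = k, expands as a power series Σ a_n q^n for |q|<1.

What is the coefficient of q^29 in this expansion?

q^29  k|29↦f(k): 1:1 29:29  a_29=30

a_29 = 30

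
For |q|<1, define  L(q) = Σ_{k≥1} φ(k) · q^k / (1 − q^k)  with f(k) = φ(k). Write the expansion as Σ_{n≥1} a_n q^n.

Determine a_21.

[q^21] φ(1)=1,φ(3)=2,φ(7)=6,φ(21)=12 ⇒ 21

a_21 = 21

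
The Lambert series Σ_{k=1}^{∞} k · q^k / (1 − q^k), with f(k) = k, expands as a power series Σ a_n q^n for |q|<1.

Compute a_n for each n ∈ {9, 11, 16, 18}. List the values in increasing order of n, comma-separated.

13, 12, 31, 39

d|9:{9,3,1}  Σf=9+3+1=13
n=11: 11·1 1·11  f→[11+1]=12
d|16:{16,8,4,2,1}  Σf=16+8+4+2+1=31
d|18:{18,9,6,3,2,1}  Σf=18+9+6+3+2+1=39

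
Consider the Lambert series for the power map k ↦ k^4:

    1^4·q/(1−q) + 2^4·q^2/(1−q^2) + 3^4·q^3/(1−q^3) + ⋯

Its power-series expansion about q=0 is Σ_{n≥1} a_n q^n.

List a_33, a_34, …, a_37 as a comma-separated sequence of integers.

1200644, 1419874, 1503652, 1813539, 1874162

[q^33] f(1)=1,f(3)=81,f(11)=14641,f(33)=1185921 ⇒ 1200644
[q^34] f(1)=1,f(2)=16,f(17)=83521,f(34)=1336336 ⇒ 1419874
n=35: 35·1 7·5 5·7 1·35  f→[1500625+2401+625+1]=1503652
q^36  k|36↦f(k): 1:1 2:16 3:81 4:256 6:1296 9:6561 12:20736 18:104976 36:1679616  a_36=1813539
d|37:{1,37}  Σf=1+1874161=1874162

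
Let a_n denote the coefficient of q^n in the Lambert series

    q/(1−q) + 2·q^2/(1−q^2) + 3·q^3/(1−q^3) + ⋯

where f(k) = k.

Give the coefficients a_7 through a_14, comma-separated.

q^7  k|7↦f(k): 1:1 7:7  a_7=8
n=8: 1·8 2·4 4·2 8·1  f→[1+2+4+8]=15
n=9: 9·1 3·3 1·9  f→[9+3+1]=13
n=10: 10·1 5·2 2·5 1·10  f→[10+5+2+1]=18
d|11:{11,1}  Σf=11+1=12
q^12  k|12↦f(k): 1:1 2:2 3:3 4:4 6:6 12:12  a_12=28
[q^13] f(13)=13,f(1)=1 ⇒ 14
[q^14] f(1)=1,f(2)=2,f(7)=7,f(14)=14 ⇒ 24

8, 15, 13, 18, 12, 28, 14, 24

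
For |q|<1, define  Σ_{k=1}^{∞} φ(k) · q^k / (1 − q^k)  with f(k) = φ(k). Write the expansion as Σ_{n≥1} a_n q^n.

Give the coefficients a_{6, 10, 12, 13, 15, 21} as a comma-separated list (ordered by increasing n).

n=6: 1·6 2·3 3·2 6·1  φ→[1+1+2+2]=6
n=10: 10·1 5·2 2·5 1·10  φ→[4+4+1+1]=10
q^12  k|12↦φ(k): 12:4 6:2 4:2 3:2 2:1 1:1  a_12=12
q^13  k|13↦φ(k): 13:12 1:1  a_13=13
d|15:{15,5,3,1}  Σφ=8+4+2+1=15
[q^21] φ(21)=12,φ(7)=6,φ(3)=2,φ(1)=1 ⇒ 21

6, 10, 12, 13, 15, 21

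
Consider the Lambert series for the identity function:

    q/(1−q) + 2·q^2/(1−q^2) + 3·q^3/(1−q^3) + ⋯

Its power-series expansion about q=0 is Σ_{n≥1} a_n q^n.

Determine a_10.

[q^10] f(10)=10,f(5)=5,f(2)=2,f(1)=1 ⇒ 18

a_10 = 18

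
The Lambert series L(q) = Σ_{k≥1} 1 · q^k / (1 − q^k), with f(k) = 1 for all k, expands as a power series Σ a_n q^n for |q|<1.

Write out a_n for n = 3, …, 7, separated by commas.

2, 3, 2, 4, 2

q^3  k|3↦f(k): 3:1 1:1  a_3=2
n=4: 1·4 2·2 4·1  f→[1+1+1]=3
[q^5] f(1)=1,f(5)=1 ⇒ 2
[q^6] f(6)=1,f(3)=1,f(2)=1,f(1)=1 ⇒ 4
q^7  k|7↦f(k): 1:1 7:1  a_7=2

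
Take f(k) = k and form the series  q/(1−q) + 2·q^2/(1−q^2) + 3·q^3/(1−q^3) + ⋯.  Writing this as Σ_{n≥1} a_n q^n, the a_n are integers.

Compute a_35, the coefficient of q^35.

a_35 = 48

d|35:{1,5,7,35}  Σf=1+5+7+35=48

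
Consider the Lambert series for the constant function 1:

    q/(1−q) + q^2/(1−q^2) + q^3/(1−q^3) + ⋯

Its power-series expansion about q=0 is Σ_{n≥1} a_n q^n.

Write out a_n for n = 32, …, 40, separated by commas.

d|32:{1,2,4,8,16,32}  Σf=1+1+1+1+1+1=6
q^33  k|33↦f(k): 33:1 11:1 3:1 1:1  a_33=4
d|34:{1,2,17,34}  Σf=1+1+1+1=4
q^35  k|35↦f(k): 35:1 7:1 5:1 1:1  a_35=4
q^36  k|36↦f(k): 36:1 18:1 12:1 9:1 6:1 4:1 3:1 2:1 1:1  a_36=9
d|37:{37,1}  Σf=1+1=2
[q^38] f(38)=1,f(19)=1,f(2)=1,f(1)=1 ⇒ 4
[q^39] f(1)=1,f(3)=1,f(13)=1,f(39)=1 ⇒ 4
n=40: 40·1 20·2 10·4 8·5 5·8 4·10 2·20 1·40  f→[1+1+1+1+1+1+1+1]=8

6, 4, 4, 4, 9, 2, 4, 4, 8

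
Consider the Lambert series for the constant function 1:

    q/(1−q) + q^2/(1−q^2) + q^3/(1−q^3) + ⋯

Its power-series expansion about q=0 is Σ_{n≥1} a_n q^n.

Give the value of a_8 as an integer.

a_8 = 4

n=8: 8·1 4·2 2·4 1·8  f→[1+1+1+1]=4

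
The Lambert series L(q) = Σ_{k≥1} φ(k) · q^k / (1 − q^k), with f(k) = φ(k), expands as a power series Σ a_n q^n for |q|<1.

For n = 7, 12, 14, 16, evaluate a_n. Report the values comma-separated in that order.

[q^7] φ(1)=1,φ(7)=6 ⇒ 7
q^12  k|12↦φ(k): 1:1 2:1 3:2 4:2 6:2 12:4  a_12=12
n=14: 14·1 7·2 2·7 1·14  φ→[6+6+1+1]=14
d|16:{16,8,4,2,1}  Σφ=8+4+2+1+1=16

7, 12, 14, 16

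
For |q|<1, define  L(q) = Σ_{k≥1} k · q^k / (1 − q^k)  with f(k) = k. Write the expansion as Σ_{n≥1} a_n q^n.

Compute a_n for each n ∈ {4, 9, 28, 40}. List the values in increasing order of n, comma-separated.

7, 13, 56, 90

n=4: 1·4 2·2 4·1  f→[1+2+4]=7
d|9:{9,3,1}  Σf=9+3+1=13
q^28  k|28↦f(k): 28:28 14:14 7:7 4:4 2:2 1:1  a_28=56
n=40: 1·40 2·20 4·10 5·8 8·5 10·4 20·2 40·1  f→[1+2+4+5+8+10+20+40]=90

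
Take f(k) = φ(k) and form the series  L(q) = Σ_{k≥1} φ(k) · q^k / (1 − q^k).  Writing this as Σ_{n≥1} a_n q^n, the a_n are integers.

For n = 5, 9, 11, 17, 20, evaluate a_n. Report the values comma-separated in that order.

q^5  k|5↦φ(k): 1:1 5:4  a_5=5
n=9: 1·9 3·3 9·1  φ→[1+2+6]=9
d|11:{1,11}  Σφ=1+10=11
q^17  k|17↦φ(k): 1:1 17:16  a_17=17
d|20:{20,10,5,4,2,1}  Σφ=8+4+4+2+1+1=20

5, 9, 11, 17, 20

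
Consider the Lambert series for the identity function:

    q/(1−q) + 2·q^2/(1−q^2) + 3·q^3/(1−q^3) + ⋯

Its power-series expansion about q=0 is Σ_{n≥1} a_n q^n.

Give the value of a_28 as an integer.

a_28 = 56

d|28:{1,2,4,7,14,28}  Σf=1+2+4+7+14+28=56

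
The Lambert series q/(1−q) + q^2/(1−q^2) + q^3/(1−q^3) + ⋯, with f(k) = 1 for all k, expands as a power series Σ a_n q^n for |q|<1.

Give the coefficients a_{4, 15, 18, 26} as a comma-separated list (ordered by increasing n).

3, 4, 6, 4

d|4:{1,2,4}  Σf=1+1+1=3
d|15:{1,3,5,15}  Σf=1+1+1+1=4
q^18  k|18↦f(k): 1:1 2:1 3:1 6:1 9:1 18:1  a_18=6
[q^26] f(26)=1,f(13)=1,f(2)=1,f(1)=1 ⇒ 4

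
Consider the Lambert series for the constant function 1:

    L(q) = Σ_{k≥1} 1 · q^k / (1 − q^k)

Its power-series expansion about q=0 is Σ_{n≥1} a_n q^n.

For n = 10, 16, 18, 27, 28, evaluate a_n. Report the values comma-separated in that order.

4, 5, 6, 4, 6

q^10  k|10↦f(k): 1:1 2:1 5:1 10:1  a_10=4
[q^16] f(16)=1,f(8)=1,f(4)=1,f(2)=1,f(1)=1 ⇒ 5
d|18:{18,9,6,3,2,1}  Σf=1+1+1+1+1+1=6
n=27: 27·1 9·3 3·9 1·27  f→[1+1+1+1]=4
[q^28] f(28)=1,f(14)=1,f(7)=1,f(4)=1,f(2)=1,f(1)=1 ⇒ 6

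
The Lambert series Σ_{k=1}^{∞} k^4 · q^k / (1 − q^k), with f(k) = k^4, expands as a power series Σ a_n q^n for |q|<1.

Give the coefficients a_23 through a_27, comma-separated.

n=23: 1·23 23·1  f→[1+279841]=279842
d|24:{24,12,8,6,4,3,2,1}  Σf=331776+20736+4096+1296+256+81+16+1=358258
d|25:{1,5,25}  Σf=1+625+390625=391251
d|26:{26,13,2,1}  Σf=456976+28561+16+1=485554
n=27: 27·1 9·3 3·9 1·27  f→[531441+6561+81+1]=538084

279842, 358258, 391251, 485554, 538084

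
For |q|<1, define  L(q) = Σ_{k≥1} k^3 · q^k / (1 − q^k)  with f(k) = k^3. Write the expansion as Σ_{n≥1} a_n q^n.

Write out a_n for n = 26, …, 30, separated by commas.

d|26:{1,2,13,26}  Σf=1+8+2197+17576=19782
n=27: 27·1 9·3 3·9 1·27  f→[19683+729+27+1]=20440
q^28  k|28↦f(k): 28:21952 14:2744 7:343 4:64 2:8 1:1  a_28=25112
[q^29] f(1)=1,f(29)=24389 ⇒ 24390
d|30:{1,2,3,5,6,10,15,30}  Σf=1+8+27+125+216+1000+3375+27000=31752

19782, 20440, 25112, 24390, 31752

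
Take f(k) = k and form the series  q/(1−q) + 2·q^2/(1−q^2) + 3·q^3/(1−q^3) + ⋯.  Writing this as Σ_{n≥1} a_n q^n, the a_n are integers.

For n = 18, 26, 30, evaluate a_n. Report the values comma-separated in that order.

39, 42, 72

q^18  k|18↦f(k): 18:18 9:9 6:6 3:3 2:2 1:1  a_18=39
q^26  k|26↦f(k): 1:1 2:2 13:13 26:26  a_26=42
d|30:{1,2,3,5,6,10,15,30}  Σf=1+2+3+5+6+10+15+30=72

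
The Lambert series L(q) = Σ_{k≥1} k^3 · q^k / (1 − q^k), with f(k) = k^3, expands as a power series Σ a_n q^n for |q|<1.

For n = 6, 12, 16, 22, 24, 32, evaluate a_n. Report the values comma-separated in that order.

252, 2044, 4681, 11988, 16380, 37449

q^6  k|6↦f(k): 1:1 2:8 3:27 6:216  a_6=252
[q^12] f(1)=1,f(2)=8,f(3)=27,f(4)=64,f(6)=216,f(12)=1728 ⇒ 2044
q^16  k|16↦f(k): 1:1 2:8 4:64 8:512 16:4096  a_16=4681
q^22  k|22↦f(k): 22:10648 11:1331 2:8 1:1  a_22=11988
q^24  k|24↦f(k): 1:1 2:8 3:27 4:64 6:216 8:512 12:1728 24:13824  a_24=16380
q^32  k|32↦f(k): 1:1 2:8 4:64 8:512 16:4096 32:32768  a_32=37449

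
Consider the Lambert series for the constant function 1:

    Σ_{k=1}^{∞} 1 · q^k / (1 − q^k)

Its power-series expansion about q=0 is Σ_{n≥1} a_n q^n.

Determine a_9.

a_9 = 3

d|9:{1,3,9}  Σf=1+1+1=3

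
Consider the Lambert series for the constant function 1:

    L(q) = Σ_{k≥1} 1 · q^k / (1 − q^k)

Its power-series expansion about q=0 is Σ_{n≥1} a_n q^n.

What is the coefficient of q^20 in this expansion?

a_20 = 6

d|20:{20,10,5,4,2,1}  Σf=1+1+1+1+1+1=6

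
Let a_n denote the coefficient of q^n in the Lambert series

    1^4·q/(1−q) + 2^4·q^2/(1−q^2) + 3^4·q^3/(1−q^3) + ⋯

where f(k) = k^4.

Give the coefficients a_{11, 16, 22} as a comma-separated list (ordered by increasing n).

14642, 69905, 248914

[q^11] f(1)=1,f(11)=14641 ⇒ 14642
n=16: 16·1 8·2 4·4 2·8 1·16  f→[65536+4096+256+16+1]=69905
[q^22] f(1)=1,f(2)=16,f(11)=14641,f(22)=234256 ⇒ 248914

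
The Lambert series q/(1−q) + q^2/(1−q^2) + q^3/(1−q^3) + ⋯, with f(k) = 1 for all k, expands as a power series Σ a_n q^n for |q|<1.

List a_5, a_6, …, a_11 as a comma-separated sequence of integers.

[q^5] f(5)=1,f(1)=1 ⇒ 2
[q^6] f(6)=1,f(3)=1,f(2)=1,f(1)=1 ⇒ 4
d|7:{1,7}  Σf=1+1=2
d|8:{1,2,4,8}  Σf=1+1+1+1=4
[q^9] f(1)=1,f(3)=1,f(9)=1 ⇒ 3
n=10: 10·1 5·2 2·5 1·10  f→[1+1+1+1]=4
n=11: 11·1 1·11  f→[1+1]=2

2, 4, 2, 4, 3, 4, 2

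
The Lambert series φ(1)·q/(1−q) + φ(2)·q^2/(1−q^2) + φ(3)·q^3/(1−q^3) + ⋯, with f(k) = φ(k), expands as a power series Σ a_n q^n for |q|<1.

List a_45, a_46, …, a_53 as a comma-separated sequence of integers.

[q^45] φ(1)=1,φ(3)=2,φ(5)=4,φ(9)=6,φ(15)=8,φ(45)=24 ⇒ 45
n=46: 46·1 23·2 2·23 1·46  φ→[22+22+1+1]=46
d|47:{47,1}  Σφ=46+1=47
n=48: 48·1 24·2 16·3 12·4 8·6 6·8 4·12 3·16 2·24 1·48  φ→[16+8+8+4+4+2+2+2+1+1]=48
n=49: 1·49 7·7 49·1  φ→[1+6+42]=49
d|50:{50,25,10,5,2,1}  Σφ=20+20+4+4+1+1=50
q^51  k|51↦φ(k): 1:1 3:2 17:16 51:32  a_51=51
q^52  k|52↦φ(k): 1:1 2:1 4:2 13:12 26:12 52:24  a_52=52
n=53: 1·53 53·1  φ→[1+52]=53

45, 46, 47, 48, 49, 50, 51, 52, 53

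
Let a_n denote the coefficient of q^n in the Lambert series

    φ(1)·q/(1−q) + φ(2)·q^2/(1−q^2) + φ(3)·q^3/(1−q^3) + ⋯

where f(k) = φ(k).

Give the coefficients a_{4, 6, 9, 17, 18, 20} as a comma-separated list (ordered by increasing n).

d|4:{4,2,1}  Σφ=2+1+1=4
d|6:{1,2,3,6}  Σφ=1+1+2+2=6
[q^9] φ(1)=1,φ(3)=2,φ(9)=6 ⇒ 9
[q^17] φ(1)=1,φ(17)=16 ⇒ 17
q^18  k|18↦φ(k): 18:6 9:6 6:2 3:2 2:1 1:1  a_18=18
[q^20] φ(1)=1,φ(2)=1,φ(4)=2,φ(5)=4,φ(10)=4,φ(20)=8 ⇒ 20

4, 6, 9, 17, 18, 20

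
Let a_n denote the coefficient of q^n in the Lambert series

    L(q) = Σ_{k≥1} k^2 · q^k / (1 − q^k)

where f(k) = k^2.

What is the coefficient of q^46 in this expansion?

q^46  k|46↦f(k): 46:2116 23:529 2:4 1:1  a_46=2650

a_46 = 2650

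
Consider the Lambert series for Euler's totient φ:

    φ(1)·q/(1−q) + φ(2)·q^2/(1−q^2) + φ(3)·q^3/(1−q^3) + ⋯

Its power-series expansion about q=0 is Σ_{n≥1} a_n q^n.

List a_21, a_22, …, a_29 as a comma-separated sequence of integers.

[q^21] φ(21)=12,φ(7)=6,φ(3)=2,φ(1)=1 ⇒ 21
n=22: 22·1 11·2 2·11 1·22  φ→[10+10+1+1]=22
d|23:{23,1}  Σφ=22+1=23
[q^24] φ(1)=1,φ(2)=1,φ(3)=2,φ(4)=2,φ(6)=2,φ(8)=4,φ(12)=4,φ(24)=8 ⇒ 24
q^25  k|25↦φ(k): 25:20 5:4 1:1  a_25=25
n=26: 26·1 13·2 2·13 1·26  φ→[12+12+1+1]=26
[q^27] φ(1)=1,φ(3)=2,φ(9)=6,φ(27)=18 ⇒ 27
d|28:{1,2,4,7,14,28}  Σφ=1+1+2+6+6+12=28
n=29: 1·29 29·1  φ→[1+28]=29

21, 22, 23, 24, 25, 26, 27, 28, 29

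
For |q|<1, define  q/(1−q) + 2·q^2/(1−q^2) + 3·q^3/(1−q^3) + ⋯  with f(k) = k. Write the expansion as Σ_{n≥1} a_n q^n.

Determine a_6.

[q^6] f(1)=1,f(2)=2,f(3)=3,f(6)=6 ⇒ 12

a_6 = 12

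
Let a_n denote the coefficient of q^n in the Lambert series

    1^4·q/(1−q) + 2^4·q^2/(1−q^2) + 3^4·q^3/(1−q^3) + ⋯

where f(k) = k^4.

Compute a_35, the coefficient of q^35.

a_35 = 1503652

q^35  k|35↦f(k): 1:1 5:625 7:2401 35:1500625  a_35=1503652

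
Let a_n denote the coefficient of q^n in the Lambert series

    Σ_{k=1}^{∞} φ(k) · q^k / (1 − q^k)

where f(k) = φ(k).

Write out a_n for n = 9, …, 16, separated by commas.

[q^9] φ(9)=6,φ(3)=2,φ(1)=1 ⇒ 9
d|10:{10,5,2,1}  Σφ=4+4+1+1=10
n=11: 11·1 1·11  φ→[10+1]=11
d|12:{12,6,4,3,2,1}  Σφ=4+2+2+2+1+1=12
n=13: 13·1 1·13  φ→[12+1]=13
[q^14] φ(1)=1,φ(2)=1,φ(7)=6,φ(14)=6 ⇒ 14
d|15:{1,3,5,15}  Σφ=1+2+4+8=15
d|16:{1,2,4,8,16}  Σφ=1+1+2+4+8=16

9, 10, 11, 12, 13, 14, 15, 16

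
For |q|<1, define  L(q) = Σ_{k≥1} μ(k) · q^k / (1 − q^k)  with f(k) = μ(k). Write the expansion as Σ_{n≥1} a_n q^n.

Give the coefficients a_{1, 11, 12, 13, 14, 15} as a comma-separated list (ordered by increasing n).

1, 0, 0, 0, 0, 0

q^1  k|1↦μ(k): 1:1  a_1=1
q^11  k|11↦μ(k): 11:-1 1:1  a_11=0
d|12:{1,2,3,4,6,12}  Σμ=1+(-1)+(-1)+0+1+0=0
[q^13] μ(1)=1,μ(13)=-1 ⇒ 0
[q^14] μ(1)=1,μ(2)=-1,μ(7)=-1,μ(14)=1 ⇒ 0
d|15:{1,3,5,15}  Σμ=1+(-1)+(-1)+1=0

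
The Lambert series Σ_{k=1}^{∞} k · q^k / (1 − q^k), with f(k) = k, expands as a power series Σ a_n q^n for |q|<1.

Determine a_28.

d|28:{28,14,7,4,2,1}  Σf=28+14+7+4+2+1=56

a_28 = 56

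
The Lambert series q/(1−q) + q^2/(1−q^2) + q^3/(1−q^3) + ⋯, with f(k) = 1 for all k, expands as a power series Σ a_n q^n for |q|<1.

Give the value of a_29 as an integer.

a_29 = 2

[q^29] f(29)=1,f(1)=1 ⇒ 2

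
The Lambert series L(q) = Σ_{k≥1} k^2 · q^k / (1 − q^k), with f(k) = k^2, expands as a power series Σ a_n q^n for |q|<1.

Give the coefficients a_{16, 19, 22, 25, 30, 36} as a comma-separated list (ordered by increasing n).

[q^16] f(16)=256,f(8)=64,f(4)=16,f(2)=4,f(1)=1 ⇒ 341
d|19:{1,19}  Σf=1+361=362
n=22: 1·22 2·11 11·2 22·1  f→[1+4+121+484]=610
[q^25] f(25)=625,f(5)=25,f(1)=1 ⇒ 651
q^30  k|30↦f(k): 1:1 2:4 3:9 5:25 6:36 10:100 15:225 30:900  a_30=1300
d|36:{36,18,12,9,6,4,3,2,1}  Σf=1296+324+144+81+36+16+9+4+1=1911

341, 362, 610, 651, 1300, 1911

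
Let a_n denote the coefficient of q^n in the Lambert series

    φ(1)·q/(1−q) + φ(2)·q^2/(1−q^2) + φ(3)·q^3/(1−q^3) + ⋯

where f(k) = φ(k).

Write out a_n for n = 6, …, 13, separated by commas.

q^6  k|6↦φ(k): 6:2 3:2 2:1 1:1  a_6=6
d|7:{7,1}  Σφ=6+1=7
d|8:{1,2,4,8}  Σφ=1+1+2+4=8
q^9  k|9↦φ(k): 1:1 3:2 9:6  a_9=9
[q^10] φ(1)=1,φ(2)=1,φ(5)=4,φ(10)=4 ⇒ 10
[q^11] φ(1)=1,φ(11)=10 ⇒ 11
n=12: 12·1 6·2 4·3 3·4 2·6 1·12  φ→[4+2+2+2+1+1]=12
[q^13] φ(1)=1,φ(13)=12 ⇒ 13

6, 7, 8, 9, 10, 11, 12, 13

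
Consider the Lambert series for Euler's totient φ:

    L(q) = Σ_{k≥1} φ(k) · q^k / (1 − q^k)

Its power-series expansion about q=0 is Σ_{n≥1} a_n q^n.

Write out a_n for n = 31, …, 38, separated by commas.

q^31  k|31↦φ(k): 1:1 31:30  a_31=31
q^32  k|32↦φ(k): 32:16 16:8 8:4 4:2 2:1 1:1  a_32=32
[q^33] φ(1)=1,φ(3)=2,φ(11)=10,φ(33)=20 ⇒ 33
q^34  k|34↦φ(k): 34:16 17:16 2:1 1:1  a_34=34
d|35:{35,7,5,1}  Σφ=24+6+4+1=35
d|36:{36,18,12,9,6,4,3,2,1}  Σφ=12+6+4+6+2+2+2+1+1=36
n=37: 1·37 37·1  φ→[1+36]=37
d|38:{38,19,2,1}  Σφ=18+18+1+1=38

31, 32, 33, 34, 35, 36, 37, 38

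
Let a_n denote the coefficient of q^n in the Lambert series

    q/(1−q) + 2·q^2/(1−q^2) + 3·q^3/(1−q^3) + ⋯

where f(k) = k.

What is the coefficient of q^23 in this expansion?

n=23: 23·1 1·23  f→[23+1]=24

a_23 = 24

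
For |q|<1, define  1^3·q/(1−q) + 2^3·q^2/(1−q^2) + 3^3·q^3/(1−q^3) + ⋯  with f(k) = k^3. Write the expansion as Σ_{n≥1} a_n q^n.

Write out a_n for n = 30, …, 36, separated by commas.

31752, 29792, 37449, 37296, 44226, 43344, 55261

d|30:{1,2,3,5,6,10,15,30}  Σf=1+8+27+125+216+1000+3375+27000=31752
q^31  k|31↦f(k): 1:1 31:29791  a_31=29792
q^32  k|32↦f(k): 1:1 2:8 4:64 8:512 16:4096 32:32768  a_32=37449
d|33:{33,11,3,1}  Σf=35937+1331+27+1=37296
n=34: 1·34 2·17 17·2 34·1  f→[1+8+4913+39304]=44226
n=35: 1·35 5·7 7·5 35·1  f→[1+125+343+42875]=43344
q^36  k|36↦f(k): 1:1 2:8 3:27 4:64 6:216 9:729 12:1728 18:5832 36:46656  a_36=55261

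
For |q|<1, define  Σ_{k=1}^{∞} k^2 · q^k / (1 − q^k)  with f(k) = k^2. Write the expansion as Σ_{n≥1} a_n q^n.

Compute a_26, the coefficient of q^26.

a_26 = 850

d|26:{26,13,2,1}  Σf=676+169+4+1=850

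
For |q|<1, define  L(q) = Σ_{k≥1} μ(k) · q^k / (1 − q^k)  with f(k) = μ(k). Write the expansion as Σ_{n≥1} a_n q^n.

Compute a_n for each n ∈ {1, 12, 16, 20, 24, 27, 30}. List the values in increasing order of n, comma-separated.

1, 0, 0, 0, 0, 0, 0

[q^1] μ(1)=1 ⇒ 1
d|12:{12,6,4,3,2,1}  Σμ=0+1+0+(-1)+(-1)+1=0
n=16: 1·16 2·8 4·4 8·2 16·1  μ→[1+(-1)+0+0+0]=0
q^20  k|20↦μ(k): 1:1 2:-1 4:0 5:-1 10:1 20:0  a_20=0
q^24  k|24↦μ(k): 1:1 2:-1 3:-1 4:0 6:1 8:0 12:0 24:0  a_24=0
[q^27] μ(1)=1,μ(3)=-1,μ(9)=0,μ(27)=0 ⇒ 0
n=30: 1·30 2·15 3·10 5·6 6·5 10·3 15·2 30·1  μ→[1+(-1)+(-1)+(-1)+1+1+1+(-1)]=0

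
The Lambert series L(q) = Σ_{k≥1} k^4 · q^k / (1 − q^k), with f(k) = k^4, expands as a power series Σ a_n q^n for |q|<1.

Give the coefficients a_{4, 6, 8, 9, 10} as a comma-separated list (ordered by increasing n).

n=4: 1·4 2·2 4·1  f→[1+16+256]=273
d|6:{6,3,2,1}  Σf=1296+81+16+1=1394
q^8  k|8↦f(k): 1:1 2:16 4:256 8:4096  a_8=4369
n=9: 9·1 3·3 1·9  f→[6561+81+1]=6643
d|10:{1,2,5,10}  Σf=1+16+625+10000=10642

273, 1394, 4369, 6643, 10642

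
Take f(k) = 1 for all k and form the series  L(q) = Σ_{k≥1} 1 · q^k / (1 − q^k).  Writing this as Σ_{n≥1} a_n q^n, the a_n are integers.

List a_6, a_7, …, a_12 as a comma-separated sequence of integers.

d|6:{6,3,2,1}  Σf=1+1+1+1=4
q^7  k|7↦f(k): 7:1 1:1  a_7=2
q^8  k|8↦f(k): 8:1 4:1 2:1 1:1  a_8=4
d|9:{9,3,1}  Σf=1+1+1=3
n=10: 10·1 5·2 2·5 1·10  f→[1+1+1+1]=4
q^11  k|11↦f(k): 1:1 11:1  a_11=2
[q^12] f(12)=1,f(6)=1,f(4)=1,f(3)=1,f(2)=1,f(1)=1 ⇒ 6

4, 2, 4, 3, 4, 2, 6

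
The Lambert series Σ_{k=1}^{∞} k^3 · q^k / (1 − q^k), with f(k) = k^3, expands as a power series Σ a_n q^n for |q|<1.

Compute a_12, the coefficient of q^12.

q^12  k|12↦f(k): 12:1728 6:216 4:64 3:27 2:8 1:1  a_12=2044

a_12 = 2044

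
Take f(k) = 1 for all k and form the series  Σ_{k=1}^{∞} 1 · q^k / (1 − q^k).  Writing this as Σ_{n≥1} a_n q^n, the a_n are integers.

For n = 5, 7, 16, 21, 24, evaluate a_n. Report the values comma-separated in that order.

n=5: 1·5 5·1  f→[1+1]=2
n=7: 7·1 1·7  f→[1+1]=2
q^16  k|16↦f(k): 1:1 2:1 4:1 8:1 16:1  a_16=5
[q^21] f(1)=1,f(3)=1,f(7)=1,f(21)=1 ⇒ 4
d|24:{1,2,3,4,6,8,12,24}  Σf=1+1+1+1+1+1+1+1=8

2, 2, 5, 4, 8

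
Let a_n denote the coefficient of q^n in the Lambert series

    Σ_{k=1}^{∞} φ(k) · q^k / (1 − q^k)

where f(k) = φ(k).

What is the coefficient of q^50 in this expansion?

d|50:{1,2,5,10,25,50}  Σφ=1+1+4+4+20+20=50

a_50 = 50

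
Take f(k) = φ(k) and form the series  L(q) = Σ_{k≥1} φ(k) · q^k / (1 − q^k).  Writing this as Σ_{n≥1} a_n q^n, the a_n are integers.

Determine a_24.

n=24: 1·24 2·12 3·8 4·6 6·4 8·3 12·2 24·1  φ→[1+1+2+2+2+4+4+8]=24

a_24 = 24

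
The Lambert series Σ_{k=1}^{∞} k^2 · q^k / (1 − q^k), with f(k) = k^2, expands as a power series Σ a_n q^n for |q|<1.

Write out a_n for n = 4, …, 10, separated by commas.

21, 26, 50, 50, 85, 91, 130

d|4:{4,2,1}  Σf=16+4+1=21
d|5:{5,1}  Σf=25+1=26
n=6: 6·1 3·2 2·3 1·6  f→[36+9+4+1]=50
d|7:{7,1}  Σf=49+1=50
n=8: 1·8 2·4 4·2 8·1  f→[1+4+16+64]=85
n=9: 1·9 3·3 9·1  f→[1+9+81]=91
n=10: 10·1 5·2 2·5 1·10  f→[100+25+4+1]=130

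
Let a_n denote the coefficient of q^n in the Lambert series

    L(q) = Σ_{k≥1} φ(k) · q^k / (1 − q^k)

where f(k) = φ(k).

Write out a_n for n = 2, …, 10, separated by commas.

[q^2] φ(1)=1,φ(2)=1 ⇒ 2
n=3: 3·1 1·3  φ→[2+1]=3
n=4: 4·1 2·2 1·4  φ→[2+1+1]=4
[q^5] φ(5)=4,φ(1)=1 ⇒ 5
d|6:{6,3,2,1}  Σφ=2+2+1+1=6
n=7: 7·1 1·7  φ→[6+1]=7
n=8: 1·8 2·4 4·2 8·1  φ→[1+1+2+4]=8
q^9  k|9↦φ(k): 9:6 3:2 1:1  a_9=9
d|10:{1,2,5,10}  Σφ=1+1+4+4=10

2, 3, 4, 5, 6, 7, 8, 9, 10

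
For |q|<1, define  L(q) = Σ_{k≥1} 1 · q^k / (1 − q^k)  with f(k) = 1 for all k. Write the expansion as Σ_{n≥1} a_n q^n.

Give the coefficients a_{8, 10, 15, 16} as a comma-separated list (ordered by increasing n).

4, 4, 4, 5

[q^8] f(1)=1,f(2)=1,f(4)=1,f(8)=1 ⇒ 4
q^10  k|10↦f(k): 10:1 5:1 2:1 1:1  a_10=4
q^15  k|15↦f(k): 15:1 5:1 3:1 1:1  a_15=4
d|16:{16,8,4,2,1}  Σf=1+1+1+1+1=5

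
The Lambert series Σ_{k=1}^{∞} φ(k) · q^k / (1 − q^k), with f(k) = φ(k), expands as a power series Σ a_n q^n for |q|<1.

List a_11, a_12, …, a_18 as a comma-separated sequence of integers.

d|11:{1,11}  Σφ=1+10=11
d|12:{1,2,3,4,6,12}  Σφ=1+1+2+2+2+4=12
[q^13] φ(1)=1,φ(13)=12 ⇒ 13
d|14:{1,2,7,14}  Σφ=1+1+6+6=14
q^15  k|15↦φ(k): 1:1 3:2 5:4 15:8  a_15=15
q^16  k|16↦φ(k): 1:1 2:1 4:2 8:4 16:8  a_16=16
q^17  k|17↦φ(k): 17:16 1:1  a_17=17
q^18  k|18↦φ(k): 1:1 2:1 3:2 6:2 9:6 18:6  a_18=18

11, 12, 13, 14, 15, 16, 17, 18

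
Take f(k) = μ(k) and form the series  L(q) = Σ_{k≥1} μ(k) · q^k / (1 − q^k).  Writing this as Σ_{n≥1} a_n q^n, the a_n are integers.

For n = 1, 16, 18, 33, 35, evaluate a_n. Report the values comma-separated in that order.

1, 0, 0, 0, 0

q^1  k|1↦μ(k): 1:1  a_1=1
n=16: 16·1 8·2 4·4 2·8 1·16  μ→[0+0+0+(-1)+1]=0
n=18: 18·1 9·2 6·3 3·6 2·9 1·18  μ→[0+0+1+(-1)+(-1)+1]=0
d|33:{1,3,11,33}  Σμ=1+(-1)+(-1)+1=0
n=35: 1·35 5·7 7·5 35·1  μ→[1+(-1)+(-1)+1]=0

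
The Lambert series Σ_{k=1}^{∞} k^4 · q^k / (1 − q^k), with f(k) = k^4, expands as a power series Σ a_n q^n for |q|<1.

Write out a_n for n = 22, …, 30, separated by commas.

q^22  k|22↦f(k): 1:1 2:16 11:14641 22:234256  a_22=248914
[q^23] f(1)=1,f(23)=279841 ⇒ 279842
n=24: 24·1 12·2 8·3 6·4 4·6 3·8 2·12 1·24  f→[331776+20736+4096+1296+256+81+16+1]=358258
[q^25] f(1)=1,f(5)=625,f(25)=390625 ⇒ 391251
q^26  k|26↦f(k): 1:1 2:16 13:28561 26:456976  a_26=485554
[q^27] f(27)=531441,f(9)=6561,f(3)=81,f(1)=1 ⇒ 538084
q^28  k|28↦f(k): 28:614656 14:38416 7:2401 4:256 2:16 1:1  a_28=655746
[q^29] f(1)=1,f(29)=707281 ⇒ 707282
n=30: 1·30 2·15 3·10 5·6 6·5 10·3 15·2 30·1  f→[1+16+81+625+1296+10000+50625+810000]=872644

248914, 279842, 358258, 391251, 485554, 538084, 655746, 707282, 872644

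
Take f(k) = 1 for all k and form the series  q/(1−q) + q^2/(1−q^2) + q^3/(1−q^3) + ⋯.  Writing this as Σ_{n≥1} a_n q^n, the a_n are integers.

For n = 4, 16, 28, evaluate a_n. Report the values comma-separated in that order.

3, 5, 6

d|4:{1,2,4}  Σf=1+1+1=3
n=16: 16·1 8·2 4·4 2·8 1·16  f→[1+1+1+1+1]=5
q^28  k|28↦f(k): 1:1 2:1 4:1 7:1 14:1 28:1  a_28=6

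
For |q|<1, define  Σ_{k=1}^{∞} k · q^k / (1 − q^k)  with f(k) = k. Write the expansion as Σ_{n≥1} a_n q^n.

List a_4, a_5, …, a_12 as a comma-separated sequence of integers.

n=4: 4·1 2·2 1·4  f→[4+2+1]=7
q^5  k|5↦f(k): 5:5 1:1  a_5=6
q^6  k|6↦f(k): 6:6 3:3 2:2 1:1  a_6=12
q^7  k|7↦f(k): 7:7 1:1  a_7=8
q^8  k|8↦f(k): 8:8 4:4 2:2 1:1  a_8=15
n=9: 1·9 3·3 9·1  f→[1+3+9]=13
d|10:{10,5,2,1}  Σf=10+5+2+1=18
q^11  k|11↦f(k): 11:11 1:1  a_11=12
d|12:{12,6,4,3,2,1}  Σf=12+6+4+3+2+1=28

7, 6, 12, 8, 15, 13, 18, 12, 28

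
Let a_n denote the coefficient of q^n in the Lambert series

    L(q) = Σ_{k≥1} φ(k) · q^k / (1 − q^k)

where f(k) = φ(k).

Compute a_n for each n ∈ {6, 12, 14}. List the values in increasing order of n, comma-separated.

d|6:{6,3,2,1}  Σφ=2+2+1+1=6
[q^12] φ(1)=1,φ(2)=1,φ(3)=2,φ(4)=2,φ(6)=2,φ(12)=4 ⇒ 12
n=14: 14·1 7·2 2·7 1·14  φ→[6+6+1+1]=14

6, 12, 14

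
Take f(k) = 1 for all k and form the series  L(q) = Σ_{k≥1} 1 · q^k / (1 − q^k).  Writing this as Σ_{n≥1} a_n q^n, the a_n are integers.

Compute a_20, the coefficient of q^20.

q^20  k|20↦f(k): 20:1 10:1 5:1 4:1 2:1 1:1  a_20=6

a_20 = 6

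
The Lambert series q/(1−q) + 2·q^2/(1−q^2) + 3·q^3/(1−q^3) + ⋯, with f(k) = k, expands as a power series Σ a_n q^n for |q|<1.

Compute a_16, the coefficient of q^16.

a_16 = 31

n=16: 16·1 8·2 4·4 2·8 1·16  f→[16+8+4+2+1]=31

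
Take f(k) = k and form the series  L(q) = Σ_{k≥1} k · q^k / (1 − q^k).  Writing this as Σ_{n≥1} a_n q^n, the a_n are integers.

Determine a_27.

a_27 = 40

d|27:{27,9,3,1}  Σf=27+9+3+1=40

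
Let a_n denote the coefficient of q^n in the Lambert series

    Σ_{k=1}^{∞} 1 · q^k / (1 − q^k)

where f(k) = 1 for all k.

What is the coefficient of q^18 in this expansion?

d|18:{1,2,3,6,9,18}  Σf=1+1+1+1+1+1=6

a_18 = 6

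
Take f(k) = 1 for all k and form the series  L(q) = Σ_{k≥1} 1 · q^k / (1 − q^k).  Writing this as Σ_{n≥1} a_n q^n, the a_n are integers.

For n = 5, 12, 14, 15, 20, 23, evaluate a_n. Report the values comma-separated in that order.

2, 6, 4, 4, 6, 2

q^5  k|5↦f(k): 5:1 1:1  a_5=2
q^12  k|12↦f(k): 12:1 6:1 4:1 3:1 2:1 1:1  a_12=6
[q^14] f(14)=1,f(7)=1,f(2)=1,f(1)=1 ⇒ 4
[q^15] f(15)=1,f(5)=1,f(3)=1,f(1)=1 ⇒ 4
d|20:{1,2,4,5,10,20}  Σf=1+1+1+1+1+1=6
[q^23] f(23)=1,f(1)=1 ⇒ 2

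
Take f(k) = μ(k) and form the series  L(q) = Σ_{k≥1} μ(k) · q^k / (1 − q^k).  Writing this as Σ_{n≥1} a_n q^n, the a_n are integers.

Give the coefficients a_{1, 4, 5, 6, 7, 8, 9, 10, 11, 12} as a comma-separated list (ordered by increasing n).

n=1: 1·1  μ→[1]=1
q^4  k|4↦μ(k): 1:1 2:-1 4:0  a_4=0
d|5:{5,1}  Σμ=(-1)+1=0
[q^6] μ(1)=1,μ(2)=-1,μ(3)=-1,μ(6)=1 ⇒ 0
d|7:{1,7}  Σμ=1+(-1)=0
q^8  k|8↦μ(k): 1:1 2:-1 4:0 8:0  a_8=0
d|9:{9,3,1}  Σμ=0+(-1)+1=0
[q^10] μ(1)=1,μ(2)=-1,μ(5)=-1,μ(10)=1 ⇒ 0
n=11: 1·11 11·1  μ→[1+(-1)]=0
q^12  k|12↦μ(k): 12:0 6:1 4:0 3:-1 2:-1 1:1  a_12=0

1, 0, 0, 0, 0, 0, 0, 0, 0, 0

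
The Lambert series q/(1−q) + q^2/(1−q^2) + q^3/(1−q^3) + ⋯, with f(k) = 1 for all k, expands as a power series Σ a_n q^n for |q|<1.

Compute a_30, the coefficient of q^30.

[q^30] f(1)=1,f(2)=1,f(3)=1,f(5)=1,f(6)=1,f(10)=1,f(15)=1,f(30)=1 ⇒ 8

a_30 = 8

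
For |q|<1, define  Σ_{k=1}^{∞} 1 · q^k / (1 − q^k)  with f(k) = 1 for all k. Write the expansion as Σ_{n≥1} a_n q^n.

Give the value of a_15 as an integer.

n=15: 1·15 3·5 5·3 15·1  f→[1+1+1+1]=4

a_15 = 4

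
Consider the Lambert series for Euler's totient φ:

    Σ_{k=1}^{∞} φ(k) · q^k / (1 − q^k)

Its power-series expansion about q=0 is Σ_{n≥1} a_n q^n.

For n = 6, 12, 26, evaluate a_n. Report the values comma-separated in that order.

n=6: 1·6 2·3 3·2 6·1  φ→[1+1+2+2]=6
n=12: 12·1 6·2 4·3 3·4 2·6 1·12  φ→[4+2+2+2+1+1]=12
d|26:{1,2,13,26}  Σφ=1+1+12+12=26

6, 12, 26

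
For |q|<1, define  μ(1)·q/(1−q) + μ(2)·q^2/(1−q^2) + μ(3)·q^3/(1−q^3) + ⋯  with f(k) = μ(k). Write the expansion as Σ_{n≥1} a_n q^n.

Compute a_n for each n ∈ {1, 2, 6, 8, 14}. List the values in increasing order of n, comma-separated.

d|1:{1}  Σμ=1=1
[q^2] μ(1)=1,μ(2)=-1 ⇒ 0
[q^6] μ(6)=1,μ(3)=-1,μ(2)=-1,μ(1)=1 ⇒ 0
d|8:{1,2,4,8}  Σμ=1+(-1)+0+0=0
q^14  k|14↦μ(k): 1:1 2:-1 7:-1 14:1  a_14=0

1, 0, 0, 0, 0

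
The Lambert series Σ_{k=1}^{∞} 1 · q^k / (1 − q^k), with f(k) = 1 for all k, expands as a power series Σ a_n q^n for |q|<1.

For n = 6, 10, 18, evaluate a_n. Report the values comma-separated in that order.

4, 4, 6

[q^6] f(1)=1,f(2)=1,f(3)=1,f(6)=1 ⇒ 4
d|10:{10,5,2,1}  Σf=1+1+1+1=4
q^18  k|18↦f(k): 1:1 2:1 3:1 6:1 9:1 18:1  a_18=6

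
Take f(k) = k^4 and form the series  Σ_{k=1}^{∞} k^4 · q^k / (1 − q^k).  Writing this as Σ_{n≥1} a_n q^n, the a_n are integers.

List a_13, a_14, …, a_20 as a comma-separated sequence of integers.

d|13:{1,13}  Σf=1+28561=28562
d|14:{14,7,2,1}  Σf=38416+2401+16+1=40834
d|15:{15,5,3,1}  Σf=50625+625+81+1=51332
d|16:{16,8,4,2,1}  Σf=65536+4096+256+16+1=69905
n=17: 17·1 1·17  f→[83521+1]=83522
q^18  k|18↦f(k): 1:1 2:16 3:81 6:1296 9:6561 18:104976  a_18=112931
q^19  k|19↦f(k): 1:1 19:130321  a_19=130322
[q^20] f(1)=1,f(2)=16,f(4)=256,f(5)=625,f(10)=10000,f(20)=160000 ⇒ 170898

28562, 40834, 51332, 69905, 83522, 112931, 130322, 170898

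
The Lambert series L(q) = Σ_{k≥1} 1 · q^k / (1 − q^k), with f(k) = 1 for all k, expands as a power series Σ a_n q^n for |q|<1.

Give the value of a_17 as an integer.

[q^17] f(17)=1,f(1)=1 ⇒ 2

a_17 = 2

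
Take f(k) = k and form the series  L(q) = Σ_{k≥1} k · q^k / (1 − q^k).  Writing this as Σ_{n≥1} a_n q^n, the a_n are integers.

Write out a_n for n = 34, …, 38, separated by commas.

54, 48, 91, 38, 60

d|34:{34,17,2,1}  Σf=34+17+2+1=54
q^35  k|35↦f(k): 35:35 7:7 5:5 1:1  a_35=48
d|36:{36,18,12,9,6,4,3,2,1}  Σf=36+18+12+9+6+4+3+2+1=91
q^37  k|37↦f(k): 37:37 1:1  a_37=38
[q^38] f(38)=38,f(19)=19,f(2)=2,f(1)=1 ⇒ 60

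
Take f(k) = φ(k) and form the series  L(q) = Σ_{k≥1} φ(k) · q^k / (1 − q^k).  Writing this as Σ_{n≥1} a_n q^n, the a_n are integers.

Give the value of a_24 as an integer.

[q^24] φ(1)=1,φ(2)=1,φ(3)=2,φ(4)=2,φ(6)=2,φ(8)=4,φ(12)=4,φ(24)=8 ⇒ 24

a_24 = 24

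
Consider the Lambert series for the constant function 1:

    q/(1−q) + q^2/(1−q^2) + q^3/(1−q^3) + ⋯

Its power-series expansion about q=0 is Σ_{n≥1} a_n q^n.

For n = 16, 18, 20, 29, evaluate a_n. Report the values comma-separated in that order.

d|16:{1,2,4,8,16}  Σf=1+1+1+1+1=5
q^18  k|18↦f(k): 18:1 9:1 6:1 3:1 2:1 1:1  a_18=6
d|20:{1,2,4,5,10,20}  Σf=1+1+1+1+1+1=6
n=29: 1·29 29·1  f→[1+1]=2

5, 6, 6, 2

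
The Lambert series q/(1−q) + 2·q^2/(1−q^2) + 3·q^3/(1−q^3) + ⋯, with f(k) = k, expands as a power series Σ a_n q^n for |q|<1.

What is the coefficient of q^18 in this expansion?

d|18:{1,2,3,6,9,18}  Σf=1+2+3+6+9+18=39

a_18 = 39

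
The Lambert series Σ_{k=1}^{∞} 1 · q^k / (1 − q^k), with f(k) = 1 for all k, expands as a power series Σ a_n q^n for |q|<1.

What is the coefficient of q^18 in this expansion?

n=18: 18·1 9·2 6·3 3·6 2·9 1·18  f→[1+1+1+1+1+1]=6

a_18 = 6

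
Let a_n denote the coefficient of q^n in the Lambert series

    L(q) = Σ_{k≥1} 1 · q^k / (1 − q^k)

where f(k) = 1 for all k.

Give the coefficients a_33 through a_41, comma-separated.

[q^33] f(1)=1,f(3)=1,f(11)=1,f(33)=1 ⇒ 4
n=34: 1·34 2·17 17·2 34·1  f→[1+1+1+1]=4
n=35: 35·1 7·5 5·7 1·35  f→[1+1+1+1]=4
d|36:{1,2,3,4,6,9,12,18,36}  Σf=1+1+1+1+1+1+1+1+1=9
d|37:{37,1}  Σf=1+1=2
n=38: 1·38 2·19 19·2 38·1  f→[1+1+1+1]=4
d|39:{39,13,3,1}  Σf=1+1+1+1=4
n=40: 1·40 2·20 4·10 5·8 8·5 10·4 20·2 40·1  f→[1+1+1+1+1+1+1+1]=8
d|41:{41,1}  Σf=1+1=2

4, 4, 4, 9, 2, 4, 4, 8, 2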